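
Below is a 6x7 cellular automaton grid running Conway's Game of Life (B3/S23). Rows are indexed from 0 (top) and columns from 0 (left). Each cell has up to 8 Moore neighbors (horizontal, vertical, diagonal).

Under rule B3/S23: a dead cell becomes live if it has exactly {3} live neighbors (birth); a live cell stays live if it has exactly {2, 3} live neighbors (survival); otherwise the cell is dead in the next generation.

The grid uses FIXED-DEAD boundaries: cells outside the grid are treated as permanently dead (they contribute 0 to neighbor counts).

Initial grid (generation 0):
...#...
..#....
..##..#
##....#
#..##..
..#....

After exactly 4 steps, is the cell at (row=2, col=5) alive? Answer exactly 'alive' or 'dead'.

Simulating step by step:
Generation 0 (given above): 12 live cells
Generation 1: 11 live cells
.......
..#....
..##...
##..##.
#.##...
...#...
Generation 2: 12 live cells
.......
..##...
..###..
#...#..
#.##...
..##...
Generation 3: 11 live cells
.......
..#.#..
.##.#..
....#..
..#.#..
.###...
Generation 4: 16 live cells
.......
.##....
.##.##.
.##.##.
.##.#..
.###...

Cell (2,5) at generation 4: 1 -> alive

Answer: alive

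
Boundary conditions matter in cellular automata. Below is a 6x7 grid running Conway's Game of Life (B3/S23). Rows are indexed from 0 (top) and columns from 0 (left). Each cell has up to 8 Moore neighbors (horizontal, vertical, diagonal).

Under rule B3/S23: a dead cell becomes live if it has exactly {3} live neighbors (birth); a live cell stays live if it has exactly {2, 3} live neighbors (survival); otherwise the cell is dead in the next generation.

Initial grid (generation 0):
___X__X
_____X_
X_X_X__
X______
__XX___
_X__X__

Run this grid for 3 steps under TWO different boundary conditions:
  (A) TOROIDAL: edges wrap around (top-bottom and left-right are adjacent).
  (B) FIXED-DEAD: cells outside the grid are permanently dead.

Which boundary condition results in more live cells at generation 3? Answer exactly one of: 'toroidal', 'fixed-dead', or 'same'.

Under TOROIDAL boundary, generation 3:
X__XX_X
_XXXX__
__X_XX_
X_____X
_X_____
_XX_XX_
Population = 18

Under FIXED-DEAD boundary, generation 3:
_______
____XX_
__X_X__
___XX__
_______
__X____
Population = 7

Comparison: toroidal=18, fixed-dead=7 -> toroidal

Answer: toroidal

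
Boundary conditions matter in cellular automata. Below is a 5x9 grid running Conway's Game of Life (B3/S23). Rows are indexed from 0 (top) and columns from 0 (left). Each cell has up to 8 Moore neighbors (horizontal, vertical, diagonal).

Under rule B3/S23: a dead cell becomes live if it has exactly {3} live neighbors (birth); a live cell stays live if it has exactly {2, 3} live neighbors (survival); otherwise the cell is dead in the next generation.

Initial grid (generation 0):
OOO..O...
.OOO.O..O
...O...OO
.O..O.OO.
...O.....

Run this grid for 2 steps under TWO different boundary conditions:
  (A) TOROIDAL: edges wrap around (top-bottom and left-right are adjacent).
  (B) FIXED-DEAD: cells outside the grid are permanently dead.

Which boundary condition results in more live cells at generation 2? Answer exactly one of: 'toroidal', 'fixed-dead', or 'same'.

Answer: fixed-dead

Derivation:
Under TOROIDAL boundary, generation 2:
O..O.....
..O.O.OOO
.....O...
.O......O
OOO...O..
Population = 14

Under FIXED-DEAD boundary, generation 2:
...OO..O.
OO.O.OOOO
.O...O...
..OOOOOOO
...O...O.
Population = 21

Comparison: toroidal=14, fixed-dead=21 -> fixed-dead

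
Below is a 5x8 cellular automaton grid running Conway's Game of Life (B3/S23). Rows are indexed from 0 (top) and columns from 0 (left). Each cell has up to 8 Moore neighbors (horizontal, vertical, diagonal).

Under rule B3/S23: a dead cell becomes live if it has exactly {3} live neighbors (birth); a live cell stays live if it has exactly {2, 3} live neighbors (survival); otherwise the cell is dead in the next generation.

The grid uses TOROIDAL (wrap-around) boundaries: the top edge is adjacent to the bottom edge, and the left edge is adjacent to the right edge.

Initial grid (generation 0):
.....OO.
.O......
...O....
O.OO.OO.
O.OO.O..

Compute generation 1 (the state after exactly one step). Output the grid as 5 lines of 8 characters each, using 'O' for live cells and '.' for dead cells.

Answer: .OO.OOO.
........
.O.OO...
.....OOO
..OO....

Derivation:
Simulating step by step:
Generation 0 (given above): 13 live cells
Generation 1: 13 live cells
(generation 1 grid is the final answer)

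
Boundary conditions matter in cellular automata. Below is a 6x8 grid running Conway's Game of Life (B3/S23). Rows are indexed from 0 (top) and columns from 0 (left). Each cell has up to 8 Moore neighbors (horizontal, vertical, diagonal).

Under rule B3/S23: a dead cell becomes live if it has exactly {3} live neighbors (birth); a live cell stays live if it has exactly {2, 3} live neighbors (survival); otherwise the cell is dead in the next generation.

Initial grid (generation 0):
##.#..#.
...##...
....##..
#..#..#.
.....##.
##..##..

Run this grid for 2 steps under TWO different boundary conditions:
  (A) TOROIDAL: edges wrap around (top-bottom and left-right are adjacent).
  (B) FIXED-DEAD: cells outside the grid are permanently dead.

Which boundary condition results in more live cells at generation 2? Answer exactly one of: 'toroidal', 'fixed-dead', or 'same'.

Under TOROIDAL boundary, generation 2:
....#..#
#####...
......#.
#....###
..#..##.
...#....
Population = 16

Under FIXED-DEAD boundary, generation 2:
..#.#...
..#.....
........
.....##.
......##
.....##.
Population = 9

Comparison: toroidal=16, fixed-dead=9 -> toroidal

Answer: toroidal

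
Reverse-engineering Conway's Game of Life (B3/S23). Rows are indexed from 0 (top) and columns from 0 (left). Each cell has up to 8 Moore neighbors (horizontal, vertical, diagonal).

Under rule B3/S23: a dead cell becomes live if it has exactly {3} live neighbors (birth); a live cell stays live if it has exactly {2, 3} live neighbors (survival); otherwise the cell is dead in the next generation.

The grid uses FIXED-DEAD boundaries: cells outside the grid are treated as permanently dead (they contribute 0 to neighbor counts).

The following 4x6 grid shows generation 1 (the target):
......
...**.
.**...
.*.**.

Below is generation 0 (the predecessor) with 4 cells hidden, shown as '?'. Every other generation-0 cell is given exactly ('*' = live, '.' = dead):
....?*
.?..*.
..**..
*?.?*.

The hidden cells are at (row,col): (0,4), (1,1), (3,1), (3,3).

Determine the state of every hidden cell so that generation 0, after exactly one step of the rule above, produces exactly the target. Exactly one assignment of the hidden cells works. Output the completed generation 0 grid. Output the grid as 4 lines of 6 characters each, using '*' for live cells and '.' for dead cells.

Hidden generation-0 cells (in order): (0,4), (1,1), (3,1), (3,3).
A hidden cell only influences target cells in its own 3x3 neighborhood. Try each of the 2^4 = 16 assignments, step the completed generation 0 forward once under B3/S23, and compare with the target:
  (0,4)=. (1,1)=. (3,1)=. (3,3)=. -> step gives (2,1)='.' but target has '*' -> reject
  (0,4)=. (1,1)=. (3,1)=. (3,3)=* -> step gives (2,1)='.' but target has '*' -> reject
  (0,4)=. (1,1)=. (3,1)=* (3,3)=. -> step gives (2,3)='*' but target has '.' -> reject
  (0,4)=. (1,1)=. (3,1)=* (3,3)=* -> step reproduces the target at every cell -> ACCEPT
  (0,4)=. (1,1)=* (3,1)=. (3,3)=. -> step gives (1,2)='*' but target has '.' -> reject
  (0,4)=. (1,1)=* (3,1)=. (3,3)=* -> step gives (1,2)='*' but target has '.' -> reject
  (0,4)=. (1,1)=* (3,1)=* (3,3)=. -> step gives (1,2)='*' but target has '.' -> reject
  (0,4)=. (1,1)=* (3,1)=* (3,3)=* -> step gives (1,2)='*' but target has '.' -> reject
  (0,4)=* (1,1)=. (3,1)=. (3,3)=. -> step gives (0,4)='*' but target has '.' -> reject
  (0,4)=* (1,1)=. (3,1)=. (3,3)=* -> step gives (0,4)='*' but target has '.' -> reject
  (0,4)=* (1,1)=. (3,1)=* (3,3)=. -> step gives (0,4)='*' but target has '.' -> reject
  (0,4)=* (1,1)=. (3,1)=* (3,3)=* -> step gives (0,4)='*' but target has '.' -> reject
  (0,4)=* (1,1)=* (3,1)=. (3,3)=. -> step gives (0,4)='*' but target has '.' -> reject
  (0,4)=* (1,1)=* (3,1)=. (3,3)=* -> step gives (0,4)='*' but target has '.' -> reject
  (0,4)=* (1,1)=* (3,1)=* (3,3)=. -> step gives (0,4)='*' but target has '.' -> reject
  (0,4)=* (1,1)=* (3,1)=* (3,3)=* -> step gives (0,4)='*' but target has '.' -> reject
Unique solution: (0,4)=dead, (1,1)=dead, (3,1)=live, (3,3)=live.
Check: live-neighbor counts of every cell in the completed generation 0:
000121
012322
233442
124321
Applying B3/S23 to generation 0 with these counts gives:
......
...**.
.**...
.*.**.
which matches the target exactly.

Answer: .....*
....*.
..**..
**.**.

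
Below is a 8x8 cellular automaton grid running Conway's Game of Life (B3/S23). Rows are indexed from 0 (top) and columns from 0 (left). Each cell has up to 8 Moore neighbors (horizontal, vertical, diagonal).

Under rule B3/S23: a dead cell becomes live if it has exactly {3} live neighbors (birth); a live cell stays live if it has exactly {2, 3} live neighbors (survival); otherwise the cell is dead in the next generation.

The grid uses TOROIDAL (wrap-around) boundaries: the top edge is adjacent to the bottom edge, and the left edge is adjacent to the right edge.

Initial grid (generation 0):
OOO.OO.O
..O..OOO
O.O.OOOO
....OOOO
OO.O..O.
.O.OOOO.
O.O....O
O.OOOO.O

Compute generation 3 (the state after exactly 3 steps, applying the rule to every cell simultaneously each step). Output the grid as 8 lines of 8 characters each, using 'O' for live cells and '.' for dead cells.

Simulating step by step:
Generation 0 (given above): 38 live cells
Generation 1: 12 live cells
........
..O.....
OO......
..O.....
OO.O....
...OOOO.
........
.....O..
Generation 2: 12 live cells
........
.O......
.OO.....
..O.....
.O.O.O..
..OOOO..
......O.
........
Generation 3: 14 live cells
(generation 3 grid is the final answer)

Answer: ........
.OO.....
.OO.....
...O....
.O...O..
..OO.OO.
...OOO..
........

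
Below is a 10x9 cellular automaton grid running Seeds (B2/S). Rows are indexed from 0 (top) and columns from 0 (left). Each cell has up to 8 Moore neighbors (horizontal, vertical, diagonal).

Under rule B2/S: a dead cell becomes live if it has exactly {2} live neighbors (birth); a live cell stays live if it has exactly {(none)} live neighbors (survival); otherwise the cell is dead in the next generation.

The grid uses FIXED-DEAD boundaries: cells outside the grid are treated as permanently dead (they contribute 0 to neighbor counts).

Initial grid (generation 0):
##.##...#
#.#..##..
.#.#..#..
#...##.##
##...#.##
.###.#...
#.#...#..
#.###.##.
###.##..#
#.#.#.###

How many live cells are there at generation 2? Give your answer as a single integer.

Answer: 4

Derivation:
Simulating step by step:
Generation 0 (given above): 47 live cells
Generation 1: 6 live cells
......##.
.........
........#
...#.....
.........
........#
.........
........#
.........
.........
Generation 2: 4 live cells
.........
......#.#
.........
.........
.........
.........
.......##
.........
.........
.........
Population at generation 2: 4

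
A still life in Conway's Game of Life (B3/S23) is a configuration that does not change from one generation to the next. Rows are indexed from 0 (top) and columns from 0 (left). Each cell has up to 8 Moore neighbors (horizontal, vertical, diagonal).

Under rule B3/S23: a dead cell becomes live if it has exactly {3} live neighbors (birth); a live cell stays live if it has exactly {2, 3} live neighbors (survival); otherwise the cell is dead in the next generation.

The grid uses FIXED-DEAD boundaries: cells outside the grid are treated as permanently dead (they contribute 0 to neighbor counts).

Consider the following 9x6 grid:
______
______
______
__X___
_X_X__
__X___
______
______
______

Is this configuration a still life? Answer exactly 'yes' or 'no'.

Compute generation 1 and compare to generation 0 (given above):
Generation 1:
______
______
______
__X___
_X_X__
__X___
______
______
______
The grids are IDENTICAL -> still life.

Answer: yes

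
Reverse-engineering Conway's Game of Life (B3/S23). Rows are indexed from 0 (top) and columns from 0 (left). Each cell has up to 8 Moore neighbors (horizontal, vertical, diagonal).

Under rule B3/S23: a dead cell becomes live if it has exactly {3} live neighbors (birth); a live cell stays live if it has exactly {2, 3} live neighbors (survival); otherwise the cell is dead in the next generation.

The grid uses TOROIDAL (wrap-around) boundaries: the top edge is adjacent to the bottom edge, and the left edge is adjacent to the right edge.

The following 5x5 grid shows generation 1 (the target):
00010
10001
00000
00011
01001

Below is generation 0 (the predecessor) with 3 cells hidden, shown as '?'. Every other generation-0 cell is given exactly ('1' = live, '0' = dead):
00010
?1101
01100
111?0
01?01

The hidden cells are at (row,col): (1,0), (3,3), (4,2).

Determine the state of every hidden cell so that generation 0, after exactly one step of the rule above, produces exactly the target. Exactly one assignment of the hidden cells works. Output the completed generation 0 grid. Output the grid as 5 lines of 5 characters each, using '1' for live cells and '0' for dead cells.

Hidden generation-0 cells (in order): (1,0), (3,3), (4,2).
A hidden cell only influences target cells in its own 3x3 neighborhood. Try each of the 2^3 = 8 assignments, step the completed generation 0 forward once under B3/S23, and compare with the target:
  (1,0)=0 (3,3)=0 (4,2)=0 -> step gives (0,1)='1' but target has '0' -> reject
  (1,0)=0 (3,3)=0 (4,2)=1 -> step gives (0,3)='0' but target has '1' -> reject
  (1,0)=0 (3,3)=1 (4,2)=0 -> step gives (0,1)='1' but target has '0' -> reject
  (1,0)=0 (3,3)=1 (4,2)=1 -> step gives (0,3)='0' but target has '1' -> reject
  (1,0)=1 (3,3)=0 (4,2)=0 -> step gives (2,4)='1' but target has '0' -> reject
  (1,0)=1 (3,3)=0 (4,2)=1 -> step gives (0,3)='0' but target has '1' -> reject
  (1,0)=1 (3,3)=1 (4,2)=0 -> step reproduces the target at every cell -> ACCEPT
  (1,0)=1 (3,3)=1 (4,2)=1 -> step gives (0,3)='0' but target has '1' -> reject
Unique solution: (1,0)=live, (3,3)=live, (4,2)=dead.
Check: live-neighbor counts of every cell in the completed generation 0:
54434
34442
67654
45533
43543
Applying B3/S23 to generation 0 with these counts gives:
00010
10001
00000
00011
01001
which matches the target exactly.

Answer: 00010
11101
01100
11110
01001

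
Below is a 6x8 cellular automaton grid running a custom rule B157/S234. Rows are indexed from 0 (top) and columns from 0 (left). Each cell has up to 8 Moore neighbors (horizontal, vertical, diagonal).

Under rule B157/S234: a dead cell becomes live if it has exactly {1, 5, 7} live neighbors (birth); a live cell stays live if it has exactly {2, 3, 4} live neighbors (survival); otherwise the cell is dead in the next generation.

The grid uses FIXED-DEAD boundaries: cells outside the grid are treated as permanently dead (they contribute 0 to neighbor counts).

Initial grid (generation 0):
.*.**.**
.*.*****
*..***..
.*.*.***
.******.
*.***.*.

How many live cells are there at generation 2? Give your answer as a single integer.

Simulating step by step:
Generation 0 (given above): 31 live cells
Generation 1: 19 live cells
...*****
.**....*
*.**..*.
.*.....*
.*......
..*.***.
Generation 2: 25 live cells
*..*****
.***..**
*******.
.*..**..
.*......
*....*.*
Population at generation 2: 25

Answer: 25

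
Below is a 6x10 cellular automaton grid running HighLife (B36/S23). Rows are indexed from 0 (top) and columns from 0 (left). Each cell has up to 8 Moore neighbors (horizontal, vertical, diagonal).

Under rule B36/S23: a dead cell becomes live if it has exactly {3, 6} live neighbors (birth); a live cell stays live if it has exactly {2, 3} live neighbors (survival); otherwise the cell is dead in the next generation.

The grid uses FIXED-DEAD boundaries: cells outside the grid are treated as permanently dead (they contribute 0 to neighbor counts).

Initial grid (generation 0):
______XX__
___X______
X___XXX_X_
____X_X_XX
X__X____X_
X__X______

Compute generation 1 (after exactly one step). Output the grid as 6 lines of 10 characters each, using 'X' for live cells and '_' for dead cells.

Answer: __________
____X_____
___XX_X_XX
___XX_X_XX
___XX__XXX
__________

Derivation:
Simulating step by step:
Generation 0 (given above): 17 live cells
Generation 1: 16 live cells
(generation 1 grid is the final answer)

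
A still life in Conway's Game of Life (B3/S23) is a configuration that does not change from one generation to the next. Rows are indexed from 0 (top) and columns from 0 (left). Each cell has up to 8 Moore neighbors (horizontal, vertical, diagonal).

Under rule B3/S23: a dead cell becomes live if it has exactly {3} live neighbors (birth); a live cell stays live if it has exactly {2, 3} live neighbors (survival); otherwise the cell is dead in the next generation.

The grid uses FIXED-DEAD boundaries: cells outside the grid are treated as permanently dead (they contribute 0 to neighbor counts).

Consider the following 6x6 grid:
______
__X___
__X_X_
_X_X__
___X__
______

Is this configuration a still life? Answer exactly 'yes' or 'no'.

Answer: no

Derivation:
Compute generation 1 and compare to generation 0 (given above):
Generation 1:
______
___X__
_XX___
___XX_
__X___
______
Cell (1,2) differs: gen0=1 vs gen1=0 -> NOT a still life.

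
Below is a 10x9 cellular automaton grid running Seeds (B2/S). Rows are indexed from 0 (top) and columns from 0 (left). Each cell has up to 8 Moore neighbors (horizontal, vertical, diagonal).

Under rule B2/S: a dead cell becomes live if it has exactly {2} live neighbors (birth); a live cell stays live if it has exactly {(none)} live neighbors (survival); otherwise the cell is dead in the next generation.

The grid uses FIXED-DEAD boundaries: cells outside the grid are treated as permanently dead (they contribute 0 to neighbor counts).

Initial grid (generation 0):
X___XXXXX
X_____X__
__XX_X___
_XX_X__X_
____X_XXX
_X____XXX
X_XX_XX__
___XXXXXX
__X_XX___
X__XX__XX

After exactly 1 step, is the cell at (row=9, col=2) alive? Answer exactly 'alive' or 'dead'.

Simulating step by step:
Generation 0 (given above): 42 live cells
Generation 1: 11 live cells
_X_______
__X_____X
X______X_
_________
X________
X________
_________
_________
_X_______
_XX___X__

Cell (9,2) at generation 1: 1 -> alive

Answer: alive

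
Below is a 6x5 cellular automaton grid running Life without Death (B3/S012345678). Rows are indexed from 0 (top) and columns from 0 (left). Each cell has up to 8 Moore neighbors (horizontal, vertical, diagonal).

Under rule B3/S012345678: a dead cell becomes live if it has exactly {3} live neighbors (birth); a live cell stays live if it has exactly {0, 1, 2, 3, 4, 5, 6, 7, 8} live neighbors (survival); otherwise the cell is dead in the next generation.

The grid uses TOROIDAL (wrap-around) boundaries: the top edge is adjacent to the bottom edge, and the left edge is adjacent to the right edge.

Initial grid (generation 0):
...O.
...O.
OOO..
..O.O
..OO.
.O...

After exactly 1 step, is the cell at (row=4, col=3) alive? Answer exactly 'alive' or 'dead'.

Simulating step by step:
Generation 0 (given above): 10 live cells
Generation 1: 17 live cells
..OO.
.O.OO
OOO.O
O.O.O
.OOO.
.O.O.

Cell (4,3) at generation 1: 1 -> alive

Answer: alive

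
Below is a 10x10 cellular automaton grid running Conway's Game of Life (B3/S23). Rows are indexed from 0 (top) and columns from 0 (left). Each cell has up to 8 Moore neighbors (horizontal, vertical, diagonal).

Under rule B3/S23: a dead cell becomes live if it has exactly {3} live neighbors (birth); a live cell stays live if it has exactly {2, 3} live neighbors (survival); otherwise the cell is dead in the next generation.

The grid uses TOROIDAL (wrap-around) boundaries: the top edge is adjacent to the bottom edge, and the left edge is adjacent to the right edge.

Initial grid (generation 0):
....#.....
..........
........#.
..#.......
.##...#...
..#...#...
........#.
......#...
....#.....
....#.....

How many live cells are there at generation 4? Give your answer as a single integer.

Simulating step by step:
Generation 0 (given above): 12 live cells
Generation 1: 13 live cells
..........
..........
..........
.##.......
.###......
.##....#..
.......#..
..........
.....#....
...###....
Generation 2: 10 live cells
....#.....
..........
..........
.#.#......
#..#......
.#.#......
..........
..........
.....#....
....##....
Generation 3: 12 live cells
....##....
..........
..........
..#.......
##.##.....
..#.......
..........
..........
....##....
....##....
Generation 4: 14 live cells
....##....
..........
..........
.###......
.#.#......
.###......
..........
..........
....##....
...#..#...
Population at generation 4: 14

Answer: 14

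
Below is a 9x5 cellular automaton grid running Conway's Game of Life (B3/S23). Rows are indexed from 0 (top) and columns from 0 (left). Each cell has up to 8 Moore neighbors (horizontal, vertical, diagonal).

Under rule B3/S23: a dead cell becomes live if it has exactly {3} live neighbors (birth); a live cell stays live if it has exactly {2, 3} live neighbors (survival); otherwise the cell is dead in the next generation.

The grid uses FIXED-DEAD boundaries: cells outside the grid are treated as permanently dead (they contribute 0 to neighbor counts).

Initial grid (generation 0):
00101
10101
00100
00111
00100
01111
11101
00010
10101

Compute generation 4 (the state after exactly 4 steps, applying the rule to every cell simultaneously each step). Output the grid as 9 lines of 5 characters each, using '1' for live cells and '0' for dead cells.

Simulating step by step:
Generation 0 (given above): 22 live cells
Generation 1: 13 live cells
01000
00100
00101
01100
00000
10001
10001
10001
00010
Generation 2: 14 live cells
00000
01110
00100
01110
01000
00000
11011
00011
00000
Generation 3: 16 live cells
00100
01110
00000
01010
01000
11100
00111
00111
00000
Generation 4: 14 live cells
(generation 4 grid is the final answer)

Answer: 01110
01110
01010
00100
00000
10000
00001
00101
00010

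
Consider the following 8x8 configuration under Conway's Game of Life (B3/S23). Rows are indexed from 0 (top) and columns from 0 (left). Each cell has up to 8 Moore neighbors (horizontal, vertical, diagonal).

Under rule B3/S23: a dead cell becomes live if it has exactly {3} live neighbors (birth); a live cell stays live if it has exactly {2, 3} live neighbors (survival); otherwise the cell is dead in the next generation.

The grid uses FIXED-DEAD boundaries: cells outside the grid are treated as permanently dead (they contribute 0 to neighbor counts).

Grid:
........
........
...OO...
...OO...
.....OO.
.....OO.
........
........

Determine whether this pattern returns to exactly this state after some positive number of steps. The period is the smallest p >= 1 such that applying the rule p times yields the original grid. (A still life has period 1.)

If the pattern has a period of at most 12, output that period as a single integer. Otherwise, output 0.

Simulating and comparing each generation to the original:
Gen 0 (original, given above): 8 live cells
Gen 1: 6 live cells, differs from original
Gen 2: 8 live cells, MATCHES original -> period = 2

Answer: 2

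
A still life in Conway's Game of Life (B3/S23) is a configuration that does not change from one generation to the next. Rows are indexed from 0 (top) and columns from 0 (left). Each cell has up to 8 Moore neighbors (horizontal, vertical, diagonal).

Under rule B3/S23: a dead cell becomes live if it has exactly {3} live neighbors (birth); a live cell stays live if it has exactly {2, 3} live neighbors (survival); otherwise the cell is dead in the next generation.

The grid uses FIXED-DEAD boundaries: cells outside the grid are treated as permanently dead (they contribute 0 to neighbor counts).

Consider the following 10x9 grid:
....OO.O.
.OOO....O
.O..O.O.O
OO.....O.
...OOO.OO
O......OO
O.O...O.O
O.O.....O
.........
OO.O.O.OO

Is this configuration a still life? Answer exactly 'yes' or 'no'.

Compute generation 1 and compare to generation 0 (given above):
Generation 1:
..OOO....
.OOO..O.O
...O....O
OOOO.....
OO..O....
.O.OOO...
O.......O
.......O.
O.O....OO
.........
Cell (0,2) differs: gen0=0 vs gen1=1 -> NOT a still life.

Answer: no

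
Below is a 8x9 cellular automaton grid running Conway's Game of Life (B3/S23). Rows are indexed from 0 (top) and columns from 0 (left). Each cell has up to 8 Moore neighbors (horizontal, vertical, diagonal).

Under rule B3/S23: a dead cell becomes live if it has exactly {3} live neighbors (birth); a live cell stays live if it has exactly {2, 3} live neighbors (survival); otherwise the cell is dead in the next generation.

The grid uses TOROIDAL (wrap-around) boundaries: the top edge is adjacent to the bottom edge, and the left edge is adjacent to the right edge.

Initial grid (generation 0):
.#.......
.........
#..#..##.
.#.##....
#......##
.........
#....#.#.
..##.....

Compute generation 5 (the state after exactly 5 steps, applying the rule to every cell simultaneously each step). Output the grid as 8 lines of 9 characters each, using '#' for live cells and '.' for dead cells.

Answer: .###.....
.###.....
##.......
...##...#
.##.#..#.
#..##.#.#
#........
..#......

Derivation:
Simulating step by step:
Generation 0 (given above): 16 live cells
Generation 1: 16 live cells
..#......
.........
..###....
.####.#..
#.......#
#.....##.
.........
.##......
Generation 2: 21 live cells
.##......
..#......
.#..##...
##..##...
#.##.##.#
#......#.
.#.......
.##......
Generation 3: 23 live cells
...#.....
..##.....
######...
........#
..##.###.
#.#...##.
###......
#........
Generation 4: 19 live cells
..##.....
.........
##..#....
#......##
.###.#...
#....#.#.
#.#......
#.#......
Generation 5: 22 live cells
(generation 5 grid is the final answer)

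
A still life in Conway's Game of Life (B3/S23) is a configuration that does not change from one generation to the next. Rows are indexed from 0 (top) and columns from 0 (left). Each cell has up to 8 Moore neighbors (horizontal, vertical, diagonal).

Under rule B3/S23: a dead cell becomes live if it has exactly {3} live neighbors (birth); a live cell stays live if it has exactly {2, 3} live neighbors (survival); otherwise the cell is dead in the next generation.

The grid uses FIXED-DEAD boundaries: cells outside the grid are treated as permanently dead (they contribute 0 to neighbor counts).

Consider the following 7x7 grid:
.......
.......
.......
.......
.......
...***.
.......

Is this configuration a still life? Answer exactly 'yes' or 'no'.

Answer: no

Derivation:
Compute generation 1 and compare to generation 0 (given above):
Generation 1:
.......
.......
.......
.......
....*..
....*..
....*..
Cell (4,4) differs: gen0=0 vs gen1=1 -> NOT a still life.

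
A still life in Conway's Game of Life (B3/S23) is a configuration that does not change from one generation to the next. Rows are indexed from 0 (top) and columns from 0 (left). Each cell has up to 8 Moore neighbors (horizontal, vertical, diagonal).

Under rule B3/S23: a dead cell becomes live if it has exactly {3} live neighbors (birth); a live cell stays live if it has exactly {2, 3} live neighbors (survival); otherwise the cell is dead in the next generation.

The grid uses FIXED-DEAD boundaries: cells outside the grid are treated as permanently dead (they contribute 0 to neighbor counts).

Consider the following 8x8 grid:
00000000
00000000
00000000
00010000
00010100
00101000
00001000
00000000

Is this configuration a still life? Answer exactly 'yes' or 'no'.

Compute generation 1 and compare to generation 0 (given above):
Generation 1:
00000000
00000000
00000000
00001000
00110000
00001100
00010000
00000000
Cell (3,3) differs: gen0=1 vs gen1=0 -> NOT a still life.

Answer: no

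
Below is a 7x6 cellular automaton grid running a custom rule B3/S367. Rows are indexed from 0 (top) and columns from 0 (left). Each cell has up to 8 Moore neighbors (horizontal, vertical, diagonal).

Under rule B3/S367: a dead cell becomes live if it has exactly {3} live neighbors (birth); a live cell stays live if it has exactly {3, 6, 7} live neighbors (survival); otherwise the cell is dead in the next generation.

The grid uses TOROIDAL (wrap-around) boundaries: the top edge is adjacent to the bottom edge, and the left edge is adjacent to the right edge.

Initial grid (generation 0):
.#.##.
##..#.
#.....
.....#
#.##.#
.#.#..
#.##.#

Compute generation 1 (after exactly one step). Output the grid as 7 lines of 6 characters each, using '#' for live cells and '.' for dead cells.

Answer: ......
####..
##....
.#..##
###...
......
#.....

Derivation:
Simulating step by step:
Generation 0 (given above): 18 live cells
Generation 1: 13 live cells
(generation 1 grid is the final answer)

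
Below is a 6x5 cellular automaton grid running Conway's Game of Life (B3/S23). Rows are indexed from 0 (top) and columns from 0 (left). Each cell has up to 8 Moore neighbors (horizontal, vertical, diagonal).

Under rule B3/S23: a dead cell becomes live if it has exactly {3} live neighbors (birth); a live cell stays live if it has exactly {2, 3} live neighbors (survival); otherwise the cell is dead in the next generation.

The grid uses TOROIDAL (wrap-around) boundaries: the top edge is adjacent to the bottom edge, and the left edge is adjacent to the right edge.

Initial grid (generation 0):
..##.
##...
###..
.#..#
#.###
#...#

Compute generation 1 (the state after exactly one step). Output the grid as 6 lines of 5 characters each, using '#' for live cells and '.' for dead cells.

Answer: ..##.
#..##
..#.#
.....
..#..
#....

Derivation:
Simulating step by step:
Generation 0 (given above): 15 live cells
Generation 1: 9 live cells
(generation 1 grid is the final answer)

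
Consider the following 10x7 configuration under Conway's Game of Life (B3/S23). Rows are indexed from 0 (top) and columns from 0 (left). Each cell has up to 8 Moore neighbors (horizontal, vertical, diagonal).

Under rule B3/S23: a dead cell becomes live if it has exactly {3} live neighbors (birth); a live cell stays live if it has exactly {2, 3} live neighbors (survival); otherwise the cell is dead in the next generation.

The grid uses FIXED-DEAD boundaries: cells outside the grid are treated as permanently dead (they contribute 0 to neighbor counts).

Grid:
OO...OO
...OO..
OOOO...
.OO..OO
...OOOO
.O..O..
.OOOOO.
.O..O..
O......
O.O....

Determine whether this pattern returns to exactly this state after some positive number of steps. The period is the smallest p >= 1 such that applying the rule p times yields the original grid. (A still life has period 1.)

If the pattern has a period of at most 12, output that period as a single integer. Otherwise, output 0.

Answer: 0

Derivation:
Simulating and comparing each generation to the original:
Gen 0 (original, given above): 30 live cells
Gen 1: 23 live cells, differs from original
Gen 2: 25 live cells, differs from original
Gen 3: 14 live cells, differs from original
Gen 4: 15 live cells, differs from original
Gen 5: 12 live cells, differs from original
Gen 6: 17 live cells, differs from original
Gen 7: 13 live cells, differs from original
Gen 8: 13 live cells, differs from original
Gen 9: 11 live cells, differs from original
Gen 10: 9 live cells, differs from original
Gen 11: 7 live cells, differs from original
Gen 12: 4 live cells, differs from original
No period found within 12 steps.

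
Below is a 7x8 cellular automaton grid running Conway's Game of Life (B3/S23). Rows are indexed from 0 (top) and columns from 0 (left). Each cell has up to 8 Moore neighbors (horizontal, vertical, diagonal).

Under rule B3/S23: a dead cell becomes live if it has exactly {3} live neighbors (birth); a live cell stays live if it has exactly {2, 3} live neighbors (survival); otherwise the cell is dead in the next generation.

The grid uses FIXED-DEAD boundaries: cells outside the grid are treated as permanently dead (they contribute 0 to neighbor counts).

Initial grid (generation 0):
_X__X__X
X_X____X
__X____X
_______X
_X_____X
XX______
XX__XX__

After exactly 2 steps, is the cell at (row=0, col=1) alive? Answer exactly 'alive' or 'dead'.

Simulating step by step:
Generation 0 (given above): 17 live cells
Generation 1: 15 live cells
_X______
__XX__XX
_X____XX
______XX
XX______
__X_____
XX______
Generation 2: 14 live cells
__X_____
_XX___XX
__X__X__
XX____XX
_X______
__X_____
_X______

Cell (0,1) at generation 2: 0 -> dead

Answer: dead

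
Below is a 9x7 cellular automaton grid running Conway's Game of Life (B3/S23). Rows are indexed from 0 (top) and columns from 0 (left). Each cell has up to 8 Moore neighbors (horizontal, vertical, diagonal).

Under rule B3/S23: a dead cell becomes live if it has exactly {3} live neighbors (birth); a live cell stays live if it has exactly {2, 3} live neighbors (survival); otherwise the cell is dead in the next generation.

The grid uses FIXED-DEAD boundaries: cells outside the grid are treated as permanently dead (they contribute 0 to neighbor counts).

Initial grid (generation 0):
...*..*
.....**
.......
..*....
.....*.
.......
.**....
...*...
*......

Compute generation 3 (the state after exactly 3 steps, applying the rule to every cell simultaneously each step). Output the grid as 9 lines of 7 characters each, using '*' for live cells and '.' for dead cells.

Answer: .....**
.....**
.......
.......
.......
.......
.**....
.**....
.......

Derivation:
Simulating step by step:
Generation 0 (given above): 10 live cells
Generation 1: 7 live cells
.....**
.....**
.......
.......
.......
.......
..*....
.**....
.......
Generation 2: 8 live cells
.....**
.....**
.......
.......
.......
.......
.**....
.**....
.......
Generation 3: 8 live cells
(generation 3 grid is the final answer)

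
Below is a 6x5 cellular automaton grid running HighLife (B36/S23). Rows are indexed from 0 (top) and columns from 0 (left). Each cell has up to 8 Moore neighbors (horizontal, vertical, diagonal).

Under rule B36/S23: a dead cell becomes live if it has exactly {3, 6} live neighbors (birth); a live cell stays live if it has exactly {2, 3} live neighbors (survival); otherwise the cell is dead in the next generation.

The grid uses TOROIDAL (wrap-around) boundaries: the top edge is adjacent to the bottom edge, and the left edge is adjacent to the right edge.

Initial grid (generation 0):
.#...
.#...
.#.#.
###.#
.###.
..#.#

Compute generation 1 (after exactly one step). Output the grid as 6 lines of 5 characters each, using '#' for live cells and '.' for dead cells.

Answer: ###..
##...
...##
....#
.....
#....

Derivation:
Simulating step by step:
Generation 0 (given above): 13 live cells
Generation 1: 9 live cells
(generation 1 grid is the final answer)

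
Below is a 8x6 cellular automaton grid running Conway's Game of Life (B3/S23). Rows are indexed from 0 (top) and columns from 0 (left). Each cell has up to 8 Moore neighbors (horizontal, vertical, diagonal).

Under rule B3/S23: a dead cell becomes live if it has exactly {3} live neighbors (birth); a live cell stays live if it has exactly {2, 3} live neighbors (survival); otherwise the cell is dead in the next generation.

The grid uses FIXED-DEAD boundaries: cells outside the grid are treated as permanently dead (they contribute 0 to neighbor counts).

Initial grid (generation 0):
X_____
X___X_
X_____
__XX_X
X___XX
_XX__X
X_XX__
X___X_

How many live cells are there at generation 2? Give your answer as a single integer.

Simulating step by step:
Generation 0 (given above): 18 live cells
Generation 1: 18 live cells
______
XX____
_X_XX_
_X_X_X
_____X
X_X__X
X_XXX_
_X_X__
Generation 2: 18 live cells
______
XXX___
_X_XX_
___X_X
_XX__X
__X__X
X___X_
_X_XX_
Population at generation 2: 18

Answer: 18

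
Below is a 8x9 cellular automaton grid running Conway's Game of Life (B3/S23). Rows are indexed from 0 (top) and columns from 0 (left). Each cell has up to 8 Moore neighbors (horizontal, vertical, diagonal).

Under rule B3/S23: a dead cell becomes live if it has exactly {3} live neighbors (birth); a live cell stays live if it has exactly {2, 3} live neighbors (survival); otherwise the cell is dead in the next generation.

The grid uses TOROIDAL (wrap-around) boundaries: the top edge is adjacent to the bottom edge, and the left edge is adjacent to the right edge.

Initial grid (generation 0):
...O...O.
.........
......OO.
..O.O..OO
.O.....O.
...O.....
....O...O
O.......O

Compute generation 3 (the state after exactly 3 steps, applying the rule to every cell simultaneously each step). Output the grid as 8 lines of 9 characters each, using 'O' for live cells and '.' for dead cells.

Simulating step by step:
Generation 0 (given above): 15 live cells
Generation 1: 16 live cells
........O
......OO.
......OOO
........O
..OO...OO
.........
O.......O
O......OO
Generation 2: 14 live cells
O.....O..
......O..
......O.O
O.....O..
.......OO
O......O.
O......O.
.......O.
Generation 3: 18 live cells
(generation 3 grid is the final answer)

Answer: ......OO.
.....OO..
.....OO..
O.....O..
O.....OO.
O.....OO.
......OO.
......OO.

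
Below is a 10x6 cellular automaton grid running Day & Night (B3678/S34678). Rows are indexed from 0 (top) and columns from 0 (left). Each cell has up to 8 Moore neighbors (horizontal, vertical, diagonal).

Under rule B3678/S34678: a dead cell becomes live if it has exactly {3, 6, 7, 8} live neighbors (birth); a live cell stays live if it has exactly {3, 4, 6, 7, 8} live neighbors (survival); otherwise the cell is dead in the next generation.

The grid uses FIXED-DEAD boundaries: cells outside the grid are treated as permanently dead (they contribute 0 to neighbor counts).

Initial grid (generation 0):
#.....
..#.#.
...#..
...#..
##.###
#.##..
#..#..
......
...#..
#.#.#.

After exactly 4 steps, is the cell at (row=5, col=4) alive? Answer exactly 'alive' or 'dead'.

Simulating step by step:
Generation 0 (given above): 19 live cells
Generation 1: 14 live cells
......
...#..
..###.
...#..
.#.##.
#.##..
.##...
......
......
...#..
Generation 2: 13 live cells
......
..###.
..###.
......
...##.
...##.
.###..
......
......
......
Generation 3: 13 live cells
...#..
..#.#.
..#.#.
..#...
...##.
....#.
..###.
..#...
......
......
Generation 4: 8 live cells
......
......
.#....
....#.
...#..
..####
...#..
......
......
......

Cell (5,4) at generation 4: 1 -> alive

Answer: alive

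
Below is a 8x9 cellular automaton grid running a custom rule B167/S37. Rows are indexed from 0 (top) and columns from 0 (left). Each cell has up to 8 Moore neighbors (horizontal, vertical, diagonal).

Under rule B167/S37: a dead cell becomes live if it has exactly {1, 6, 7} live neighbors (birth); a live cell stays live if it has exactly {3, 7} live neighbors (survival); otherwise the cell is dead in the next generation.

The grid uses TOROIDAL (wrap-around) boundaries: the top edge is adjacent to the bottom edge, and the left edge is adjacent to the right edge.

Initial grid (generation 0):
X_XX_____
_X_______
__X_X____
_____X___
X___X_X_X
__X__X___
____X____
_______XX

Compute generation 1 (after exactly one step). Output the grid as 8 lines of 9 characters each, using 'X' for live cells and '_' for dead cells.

Simulating step by step:
Generation 0 (given above): 16 live cells
Generation 1: 16 live cells
(generation 1 grid is the final answer)

Answer: ____X_X__
_X___X__X
X_____X__
__X__X___
__X______
_____X___
XXX______
_____XX__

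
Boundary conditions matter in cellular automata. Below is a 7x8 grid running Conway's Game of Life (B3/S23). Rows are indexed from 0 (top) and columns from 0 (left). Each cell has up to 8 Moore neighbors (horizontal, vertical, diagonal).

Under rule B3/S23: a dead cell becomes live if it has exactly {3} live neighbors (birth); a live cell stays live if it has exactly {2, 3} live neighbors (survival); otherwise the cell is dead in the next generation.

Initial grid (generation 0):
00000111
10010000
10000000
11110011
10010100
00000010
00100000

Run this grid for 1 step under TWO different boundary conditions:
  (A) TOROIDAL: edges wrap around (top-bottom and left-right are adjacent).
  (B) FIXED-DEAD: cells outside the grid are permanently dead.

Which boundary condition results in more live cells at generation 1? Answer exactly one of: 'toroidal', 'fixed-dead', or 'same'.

Under TOROIDAL boundary, generation 1:
00000011
10000010
00010000
00111010
10011100
00000000
00000101
Population = 15

Under FIXED-DEAD boundary, generation 1:
00000010
00000010
10010000
10111010
10011101
00000000
00000000
Population = 14

Comparison: toroidal=15, fixed-dead=14 -> toroidal

Answer: toroidal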